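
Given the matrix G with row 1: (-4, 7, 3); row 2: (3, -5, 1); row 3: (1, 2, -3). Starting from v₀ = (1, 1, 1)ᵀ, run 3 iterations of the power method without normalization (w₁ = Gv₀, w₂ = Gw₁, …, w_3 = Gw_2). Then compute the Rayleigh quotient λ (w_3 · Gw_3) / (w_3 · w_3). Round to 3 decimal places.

w1 = Gv₀ = ((-4)·1 + 7·1 + 3·1; 3·1 + (-5)·1 + 1·1; 1·1 + 2·1 + (-3)·1) = (6, -1, 0)
w2 = Gw1 = ((-4)·6 + 7·(-1) + 3·0; 3·6 + (-5)·(-1) + 1·0; 1·6 + 2·(-1) + (-3)·0) = (-31, 23, 4)
w3 = Gw2 = (297, -204, 3)
Gw3 = (-2607, 1914, -120)
w3·Gw3 = 297·(-2607) + (-204)·1914 + 3·(-120) = -1165095; w3·w3 = 297·297 + (-204)·(-204) + 3·3 = 129834
λ ≈ -1165095/129834 = -8.974

λ ≈ -8.974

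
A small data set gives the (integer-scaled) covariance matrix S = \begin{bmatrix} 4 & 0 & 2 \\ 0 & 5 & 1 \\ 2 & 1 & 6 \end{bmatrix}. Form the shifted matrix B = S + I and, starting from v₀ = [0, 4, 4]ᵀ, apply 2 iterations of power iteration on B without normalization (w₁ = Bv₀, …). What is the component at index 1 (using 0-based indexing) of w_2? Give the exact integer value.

200

B = S + I has rows (5, 0, 2); (0, 6, 1); (2, 1, 7)
w1 = Bv₀ = (8, 28, 32)
w2 = Bw1 = (104, 200, 268)
Requested component of w2: 200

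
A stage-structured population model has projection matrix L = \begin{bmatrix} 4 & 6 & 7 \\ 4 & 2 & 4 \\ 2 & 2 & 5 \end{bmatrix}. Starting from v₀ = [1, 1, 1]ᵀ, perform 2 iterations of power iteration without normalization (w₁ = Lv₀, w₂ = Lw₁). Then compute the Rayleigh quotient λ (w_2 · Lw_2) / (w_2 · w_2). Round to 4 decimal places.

w1 = Lv₀ = (17, 10, 9)
w2 = Lw1 = (191, 124, 99)
Lw2 = (2201, 1408, 1125)
w2·Lw2 = 191·2201 + 124·1408 + 99·1125 = 706358; w2·w2 = 191·191 + 124·124 + 99·99 = 61658
λ ≈ 706358/61658 = 11.4561

11.4561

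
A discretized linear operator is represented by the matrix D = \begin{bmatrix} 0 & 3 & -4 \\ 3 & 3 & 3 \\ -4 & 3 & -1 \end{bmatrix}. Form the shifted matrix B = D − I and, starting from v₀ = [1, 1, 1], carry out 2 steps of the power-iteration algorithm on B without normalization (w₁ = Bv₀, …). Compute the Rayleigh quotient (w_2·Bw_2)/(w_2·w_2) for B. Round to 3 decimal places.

B = D − I has rows (-1, 3, -4); (3, 2, 3); (-4, 3, -2)
w1 = Bv₀ = ((-1)·1 + 3·1 + (-4)·1; 3·1 + 2·1 + 3·1; (-4)·1 + 3·1 + (-2)·1) = (-2, 8, -3)
w2 = Bw1 = ((-1)·(-2) + 3·8 + (-4)·(-3); 3·(-2) + 2·8 + 3·(-3); (-4)·(-2) + 3·8 + (-2)·(-3)) = (38, 1, 38)
Bw2 = (-187, 230, -225)
w2·Bw2 = -15426; w2·w2 = 2889; μ ≈ -15426/2889 = -5.340

μ ≈ -5.340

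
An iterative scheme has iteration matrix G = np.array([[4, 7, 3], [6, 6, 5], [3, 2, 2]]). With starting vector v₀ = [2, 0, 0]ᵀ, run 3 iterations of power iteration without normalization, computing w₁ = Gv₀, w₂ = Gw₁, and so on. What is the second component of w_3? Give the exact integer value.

w1 = Gv₀ = (4·2 + 7·0 + 3·0; 6·2 + 6·0 + 5·0; 3·2 + 2·0 + 2·0) = (8, 12, 6)
w2 = Gw1 = (4·8 + 7·12 + 3·6; 6·8 + 6·12 + 5·6; 3·8 + 2·12 + 2·6) = (134, 150, 60)
w3 = Gw2 = (1766, 2004, 822)
The requested component of w3 is 2004.

2004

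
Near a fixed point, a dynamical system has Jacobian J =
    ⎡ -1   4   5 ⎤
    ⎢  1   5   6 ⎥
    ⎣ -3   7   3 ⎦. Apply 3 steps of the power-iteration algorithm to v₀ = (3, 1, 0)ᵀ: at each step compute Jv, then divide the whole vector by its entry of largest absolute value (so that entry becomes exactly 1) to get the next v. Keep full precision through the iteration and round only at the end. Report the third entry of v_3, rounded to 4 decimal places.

Jv0 = (1.00000, 8.00000, -2.00000); divide by 8.00000 → v1 = (0.12500, 1.00000, -0.25000)
Jv1 = (2.62500, 3.62500, 5.87500); divide by 5.87500 → v2 = (0.44681, 0.61702, 1.00000)
Jv2 = (7.02128, 9.53191, 5.97872); divide by 9.53191 → v3 = (0.73661, 1.00000, 0.62723)
Requested entry of v3: 281/448 = 0.6272

0.6272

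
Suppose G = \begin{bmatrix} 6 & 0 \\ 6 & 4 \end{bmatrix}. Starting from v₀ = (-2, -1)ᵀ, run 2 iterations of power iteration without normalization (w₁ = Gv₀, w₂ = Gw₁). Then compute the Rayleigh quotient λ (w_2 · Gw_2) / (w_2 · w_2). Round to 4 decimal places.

w1 = Gv₀ = (6·(-2) + 0·(-1); 6·(-2) + 4·(-1)) = (-12, -16)
w2 = Gw1 = (6·(-12) + 0·(-16); 6·(-12) + 4·(-16)) = (-72, -136)
Gw2 = (-432, -976)
w2·Gw2 = (-72)·(-432) + (-136)·(-976) = 163840; w2·w2 = (-72)·(-72) + (-136)·(-136) = 23680
λ ≈ 163840/23680 = 6.9189

λ ≈ 6.9189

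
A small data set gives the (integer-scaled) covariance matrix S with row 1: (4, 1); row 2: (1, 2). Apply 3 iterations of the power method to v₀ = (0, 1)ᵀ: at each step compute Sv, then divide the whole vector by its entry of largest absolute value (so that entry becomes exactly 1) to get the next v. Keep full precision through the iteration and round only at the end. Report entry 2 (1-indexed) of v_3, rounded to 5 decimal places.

Sv0 = (1.000000, 2.000000); divide by 2.000000 → v1 = (0.500000, 1.000000)
Sv1 = (3.000000, 2.500000); divide by 3.000000 → v2 = (1.000000, 0.833333)
Sv2 = (4.833333, 2.666667); divide by 4.833333 → v3 = (1.000000, 0.551724)
Requested entry of v3: 16/29 = 0.55172

0.55172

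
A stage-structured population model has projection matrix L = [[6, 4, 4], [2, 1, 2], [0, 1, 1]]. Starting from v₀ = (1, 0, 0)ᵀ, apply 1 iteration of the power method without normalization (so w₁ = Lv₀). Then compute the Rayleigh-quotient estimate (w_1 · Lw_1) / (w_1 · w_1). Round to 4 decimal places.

w1 = Lv₀ = (6·1 + 4·0 + 4·0; 2·1 + 1·0 + 2·0; 0·1 + 1·0 + 1·0) = (6, 2, 0)
Lw1 = (44, 14, 2)
w1·Lw1 = 6·44 + 2·14 + 0·2 = 292; w1·w1 = 6·6 + 2·2 + 0·0 = 40
λ ≈ 292/40 = 7.3000

7.3000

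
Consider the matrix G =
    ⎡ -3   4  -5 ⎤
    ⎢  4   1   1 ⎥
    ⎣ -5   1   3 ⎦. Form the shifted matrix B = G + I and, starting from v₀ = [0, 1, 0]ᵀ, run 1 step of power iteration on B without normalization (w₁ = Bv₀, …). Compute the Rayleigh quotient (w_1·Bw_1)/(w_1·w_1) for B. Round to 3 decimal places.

μ ≈ 0.381

B = G + I has rows (-2, 4, -5); (4, 2, 1); (-5, 1, 4)
w1 = Bv₀ = ((-2)·0 + 4·1 + (-5)·0; 4·0 + 2·1 + 1·0; (-5)·0 + 1·1 + 4·0) = (4, 2, 1)
Bw1 = (-5, 21, -14)
w1·Bw1 = 8; w1·w1 = 21; μ ≈ 8/21 = 0.381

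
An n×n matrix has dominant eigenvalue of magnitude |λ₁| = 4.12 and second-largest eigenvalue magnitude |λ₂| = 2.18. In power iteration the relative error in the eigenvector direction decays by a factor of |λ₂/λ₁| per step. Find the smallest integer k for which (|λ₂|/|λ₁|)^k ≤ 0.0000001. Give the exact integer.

26

|λ₂/λ₁| = 2.18/4.12 = 0.52913
Need k ≥ ln(0.0000001) / ln(0.52913) = -16.1181 / -0.6365 ≈ 25.322
Smallest integer k satisfying the bound: 26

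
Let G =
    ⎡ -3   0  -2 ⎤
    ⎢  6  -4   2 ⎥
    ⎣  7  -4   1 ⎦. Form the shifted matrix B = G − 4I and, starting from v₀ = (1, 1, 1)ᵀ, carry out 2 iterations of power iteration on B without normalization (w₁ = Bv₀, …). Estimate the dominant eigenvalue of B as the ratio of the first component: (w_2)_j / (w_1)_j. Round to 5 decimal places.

-7.00000

B = G − 4I has rows (-7, 0, -2); (6, -8, 2); (7, -4, -3)
w1 = Bv₀ = ((-7)·1 + 0·1 + (-2)·1; 6·1 + (-8)·1 + 2·1; 7·1 + (-4)·1 + (-3)·1) = (-9, 0, 0)
w2 = Bw1 = ((-7)·(-9) + 0·0 + (-2)·0; 6·(-9) + (-8)·0 + 2·0; 7·(-9) + (-4)·0 + (-3)·0) = (63, -54, -63)
Ratio: 63/-9 = -7.00000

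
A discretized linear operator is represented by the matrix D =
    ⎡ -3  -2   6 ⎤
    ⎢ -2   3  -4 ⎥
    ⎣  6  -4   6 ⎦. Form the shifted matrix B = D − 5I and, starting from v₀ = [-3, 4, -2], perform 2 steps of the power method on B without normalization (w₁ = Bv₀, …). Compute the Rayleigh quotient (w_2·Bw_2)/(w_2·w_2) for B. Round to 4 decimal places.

-3.4800

B = D − 5I has rows (-8, -2, 6); (-2, -2, -4); (6, -4, 1)
w1 = Bv₀ = ((-8)·(-3) + (-2)·4 + 6·(-2); (-2)·(-3) + (-2)·4 + (-4)·(-2); 6·(-3) + (-4)·4 + 1·(-2)) = (4, 6, -36)
w2 = Bw1 = ((-8)·4 + (-2)·6 + 6·(-36); (-2)·4 + (-2)·6 + (-4)·(-36); 6·4 + (-4)·6 + 1·(-36)) = (-260, 124, -36)
Bw2 = (1616, 416, -2092)
w2·Bw2 = -293264; w2·w2 = 84272; μ ≈ -293264/84272 = -3.4800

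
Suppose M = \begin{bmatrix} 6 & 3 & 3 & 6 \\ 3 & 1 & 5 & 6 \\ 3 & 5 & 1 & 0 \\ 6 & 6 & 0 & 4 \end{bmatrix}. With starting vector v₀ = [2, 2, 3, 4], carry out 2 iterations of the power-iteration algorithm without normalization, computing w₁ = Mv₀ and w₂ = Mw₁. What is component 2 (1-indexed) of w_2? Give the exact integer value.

535

w1 = Mv₀ = (51, 47, 19, 40)
w2 = Mw1 = (744, 535, 407, 748)
The requested component of w2 is 535.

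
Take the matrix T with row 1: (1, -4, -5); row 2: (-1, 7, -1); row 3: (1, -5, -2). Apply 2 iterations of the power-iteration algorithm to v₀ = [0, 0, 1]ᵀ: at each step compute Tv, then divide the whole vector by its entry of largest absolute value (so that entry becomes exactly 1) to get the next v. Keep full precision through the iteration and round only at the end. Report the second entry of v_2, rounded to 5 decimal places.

0.00000

Tv0 = (-5.000000, -1.000000, -2.000000); divide by -5.000000 → v1 = (1.000000, 0.200000, 0.400000)
Tv1 = (-1.800000, 0.000000, -0.800000); divide by -1.800000 → v2 = (1.000000, 0.000000, 0.444444)
Requested entry of v2: 0/9 = 0.00000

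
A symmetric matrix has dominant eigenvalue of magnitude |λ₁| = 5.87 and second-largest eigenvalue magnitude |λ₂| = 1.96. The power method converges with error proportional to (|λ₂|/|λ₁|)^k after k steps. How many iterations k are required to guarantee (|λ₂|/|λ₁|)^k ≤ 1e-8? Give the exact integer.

|λ₂/λ₁| = 1.96/5.87 = 0.33390
Need k ≥ ln(1e-8) / ln(0.33390) = -18.4207 / -1.0969 ≈ 16.793
Smallest integer k satisfying the bound: 17

17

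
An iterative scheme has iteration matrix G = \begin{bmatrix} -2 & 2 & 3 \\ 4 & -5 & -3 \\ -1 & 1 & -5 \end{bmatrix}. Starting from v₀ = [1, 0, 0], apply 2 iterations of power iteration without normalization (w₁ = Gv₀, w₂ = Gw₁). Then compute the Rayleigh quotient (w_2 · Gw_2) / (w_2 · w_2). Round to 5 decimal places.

λ ≈ -5.43410

w1 = Gv₀ = ((-2)·1 + 2·0 + 3·0; 4·1 + (-5)·0 + (-3)·0; (-1)·1 + 1·0 + (-5)·0) = (-2, 4, -1)
w2 = Gw1 = ((-2)·(-2) + 2·4 + 3·(-1); 4·(-2) + (-5)·4 + (-3)·(-1); (-1)·(-2) + 1·4 + (-5)·(-1)) = (9, -25, 11)
Gw2 = (-35, 128, -89)
w2·Gw2 = 9·(-35) + (-25)·128 + 11·(-89) = -4494; w2·w2 = 9·9 + (-25)·(-25) + 11·11 = 827
λ ≈ -4494/827 = -5.43410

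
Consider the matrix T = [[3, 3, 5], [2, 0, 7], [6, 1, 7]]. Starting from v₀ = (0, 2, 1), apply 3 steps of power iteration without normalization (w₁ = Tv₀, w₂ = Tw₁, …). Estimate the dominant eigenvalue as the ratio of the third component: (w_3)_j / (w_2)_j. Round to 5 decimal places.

11.99265

w1 = Tv₀ = (3·0 + 3·2 + 5·1; 2·0 + 0·2 + 7·1; 6·0 + 1·2 + 7·1) = (11, 7, 9)
w2 = Tw1 = (3·11 + 3·7 + 5·9; 2·11 + 0·7 + 7·9; 6·11 + 1·7 + 7·9) = (99, 85, 136)
w3 = Tw2 = (1232, 1150, 1631)
Ratio at component: 1631 / 136 = 11.99265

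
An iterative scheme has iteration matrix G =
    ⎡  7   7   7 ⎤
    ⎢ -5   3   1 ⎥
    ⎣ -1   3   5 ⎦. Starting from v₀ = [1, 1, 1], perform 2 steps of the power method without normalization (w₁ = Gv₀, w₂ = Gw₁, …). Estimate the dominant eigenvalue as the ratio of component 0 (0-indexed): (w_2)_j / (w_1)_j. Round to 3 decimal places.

9.000

w1 = Gv₀ = (7·1 + 7·1 + 7·1; (-5)·1 + 3·1 + 1·1; (-1)·1 + 3·1 + 5·1) = (21, -1, 7)
w2 = Gw1 = (7·21 + 7·(-1) + 7·7; (-5)·21 + 3·(-1) + 1·7; (-1)·21 + 3·(-1) + 5·7) = (189, -101, 11)
Ratio at component: 189 / 21 = 9.000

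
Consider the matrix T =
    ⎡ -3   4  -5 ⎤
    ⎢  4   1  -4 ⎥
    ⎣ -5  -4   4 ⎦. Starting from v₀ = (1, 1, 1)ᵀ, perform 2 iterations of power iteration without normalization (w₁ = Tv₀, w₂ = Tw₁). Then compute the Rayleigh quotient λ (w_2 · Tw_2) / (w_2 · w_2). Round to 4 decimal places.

w1 = Tv₀ = ((-3)·1 + 4·1 + (-5)·1; 4·1 + 1·1 + (-4)·1; (-5)·1 + (-4)·1 + 4·1) = (-4, 1, -5)
w2 = Tw1 = ((-3)·(-4) + 4·1 + (-5)·(-5); 4·(-4) + 1·1 + (-4)·(-5); (-5)·(-4) + (-4)·1 + 4·(-5)) = (41, 5, -4)
Tw2 = (-83, 185, -241)
w2·Tw2 = 41·(-83) + 5·185 + (-4)·(-241) = -1514; w2·w2 = 41·41 + 5·5 + (-4)·(-4) = 1722
λ ≈ -1514/1722 = -0.8792

-0.8792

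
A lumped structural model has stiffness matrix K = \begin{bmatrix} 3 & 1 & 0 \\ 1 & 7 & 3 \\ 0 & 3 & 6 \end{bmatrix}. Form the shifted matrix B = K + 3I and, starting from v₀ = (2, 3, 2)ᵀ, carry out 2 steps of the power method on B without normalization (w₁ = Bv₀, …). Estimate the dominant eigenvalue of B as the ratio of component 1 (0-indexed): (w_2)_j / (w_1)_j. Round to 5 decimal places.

B = K + 3I has rows (6, 1, 0); (1, 10, 3); (0, 3, 9)
w1 = Bv₀ = (6·2 + 1·3 + 0·2; 1·2 + 10·3 + 3·2; 0·2 + 3·3 + 9·2) = (15, 38, 27)
w2 = Bw1 = (6·15 + 1·38 + 0·27; 1·15 + 10·38 + 3·27; 0·15 + 3·38 + 9·27) = (128, 476, 357)
Ratio: 476/38 = 12.52632

μ ≈ 12.52632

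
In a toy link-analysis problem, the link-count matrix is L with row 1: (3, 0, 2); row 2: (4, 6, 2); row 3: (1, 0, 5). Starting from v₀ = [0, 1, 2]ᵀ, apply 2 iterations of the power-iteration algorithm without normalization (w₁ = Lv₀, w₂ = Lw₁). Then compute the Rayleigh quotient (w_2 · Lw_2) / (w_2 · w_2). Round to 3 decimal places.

7.661

w1 = Lv₀ = (3·0 + 0·1 + 2·2; 4·0 + 6·1 + 2·2; 1·0 + 0·1 + 5·2) = (4, 10, 10)
w2 = Lw1 = (3·4 + 0·10 + 2·10; 4·4 + 6·10 + 2·10; 1·4 + 0·10 + 5·10) = (32, 96, 54)
Lw2 = (204, 812, 302)
w2·Lw2 = 32·204 + 96·812 + 54·302 = 100788; w2·w2 = 32·32 + 96·96 + 54·54 = 13156
λ ≈ 100788/13156 = 7.661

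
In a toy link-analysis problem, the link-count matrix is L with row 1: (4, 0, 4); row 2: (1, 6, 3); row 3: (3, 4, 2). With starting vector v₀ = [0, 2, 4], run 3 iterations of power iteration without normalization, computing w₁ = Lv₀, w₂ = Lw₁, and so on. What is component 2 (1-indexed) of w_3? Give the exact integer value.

w1 = Lv₀ = (4·0 + 0·2 + 4·4; 1·0 + 6·2 + 3·4; 3·0 + 4·2 + 2·4) = (16, 24, 16)
w2 = Lw1 = (4·16 + 0·24 + 4·16; 1·16 + 6·24 + 3·16; 3·16 + 4·24 + 2·16) = (128, 208, 176)
w3 = Lw2 = (1216, 1904, 1568)
The requested component of w3 is 1904.

1904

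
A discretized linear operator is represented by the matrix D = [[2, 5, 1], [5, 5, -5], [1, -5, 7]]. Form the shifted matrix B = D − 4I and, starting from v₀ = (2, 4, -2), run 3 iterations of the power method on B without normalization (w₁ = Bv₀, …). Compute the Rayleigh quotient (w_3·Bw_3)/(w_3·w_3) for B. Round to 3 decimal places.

μ ≈ 7.734

B = D − 4I has rows (-2, 5, 1); (5, 1, -5); (1, -5, 3)
w1 = Bv₀ = ((-2)·2 + 5·4 + 1·(-2); 5·2 + 1·4 + (-5)·(-2); 1·2 + (-5)·4 + 3·(-2)) = (14, 24, -24)
w2 = Bw1 = ((-2)·14 + 5·24 + 1·(-24); 5·14 + 1·24 + (-5)·(-24); 1·14 + (-5)·24 + 3·(-24)) = (68, 214, -178)
w3 = Bw2 = (756, 1444, -1536)
Bw3 = (4172, 12904, -11072)
w3·Bw3 = 38794000; w3·w3 = 5015968; μ ≈ 38794000/5015968 = 7.734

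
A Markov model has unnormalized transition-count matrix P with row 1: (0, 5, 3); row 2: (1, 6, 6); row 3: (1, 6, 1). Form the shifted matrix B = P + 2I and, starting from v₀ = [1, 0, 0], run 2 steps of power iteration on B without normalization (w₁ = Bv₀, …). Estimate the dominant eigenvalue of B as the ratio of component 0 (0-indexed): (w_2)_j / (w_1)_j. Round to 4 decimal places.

6.0000

B = P + 2I has rows (2, 5, 3); (1, 8, 6); (1, 6, 3)
w1 = Bv₀ = (2, 1, 1)
w2 = Bw1 = (12, 16, 11)
Ratio: 12/2 = 6.0000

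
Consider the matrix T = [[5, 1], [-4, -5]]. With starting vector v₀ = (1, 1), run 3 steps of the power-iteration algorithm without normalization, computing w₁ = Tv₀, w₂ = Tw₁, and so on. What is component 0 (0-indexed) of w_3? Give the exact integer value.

w1 = Tv₀ = (6, -9)
w2 = Tw1 = (21, 21)
w3 = Tw2 = (126, -189)
The requested component of w3 is 126.

126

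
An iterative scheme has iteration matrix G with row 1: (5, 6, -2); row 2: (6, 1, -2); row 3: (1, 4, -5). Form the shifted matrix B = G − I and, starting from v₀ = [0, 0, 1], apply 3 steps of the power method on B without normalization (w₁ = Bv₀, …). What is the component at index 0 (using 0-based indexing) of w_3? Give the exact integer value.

-84

B = G − I has rows (4, 6, -2); (6, 0, -2); (1, 4, -6)
w1 = Bv₀ = (-2, -2, -6)
w2 = Bw1 = (-8, 0, 26)
w3 = Bw2 = (-84, -100, -164)
Requested component of w3: -84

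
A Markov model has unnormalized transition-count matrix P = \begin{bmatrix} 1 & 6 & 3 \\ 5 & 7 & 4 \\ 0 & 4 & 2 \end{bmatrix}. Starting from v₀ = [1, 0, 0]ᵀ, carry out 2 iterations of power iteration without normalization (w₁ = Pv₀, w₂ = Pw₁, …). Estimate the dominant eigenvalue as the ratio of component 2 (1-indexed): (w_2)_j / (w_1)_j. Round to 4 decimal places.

8.0000

w1 = Pv₀ = (1·1 + 6·0 + 3·0; 5·1 + 7·0 + 4·0; 0·1 + 4·0 + 2·0) = (1, 5, 0)
w2 = Pw1 = (1·1 + 6·5 + 3·0; 5·1 + 7·5 + 4·0; 0·1 + 4·5 + 2·0) = (31, 40, 20)
Ratio at component: 40 / 5 = 8.0000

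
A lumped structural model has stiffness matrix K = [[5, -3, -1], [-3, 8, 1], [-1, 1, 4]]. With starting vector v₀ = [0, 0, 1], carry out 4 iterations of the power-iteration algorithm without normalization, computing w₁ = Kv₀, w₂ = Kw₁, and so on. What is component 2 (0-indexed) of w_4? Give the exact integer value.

w1 = Kv₀ = (5·0 + (-3)·0 + (-1)·1; (-3)·0 + 8·0 + 1·1; (-1)·0 + 1·0 + 4·1) = (-1, 1, 4)
w2 = Kw1 = (5·(-1) + (-3)·1 + (-1)·4; (-3)·(-1) + 8·1 + 1·4; (-1)·(-1) + 1·1 + 4·4) = (-12, 15, 18)
w3 = Kw2 = (-123, 174, 99)
w4 = Kw3 = (-1236, 1860, 693)
The requested component of w4 is 693.

693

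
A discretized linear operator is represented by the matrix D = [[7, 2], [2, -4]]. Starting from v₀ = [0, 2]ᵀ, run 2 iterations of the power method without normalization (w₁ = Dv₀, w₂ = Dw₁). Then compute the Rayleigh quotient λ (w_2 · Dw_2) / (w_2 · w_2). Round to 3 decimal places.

-1.991

w1 = Dv₀ = (7·0 + 2·2; 2·0 + (-4)·2) = (4, -8)
w2 = Dw1 = (7·4 + 2·(-8); 2·4 + (-4)·(-8)) = (12, 40)
Dw2 = (164, -136)
w2·Dw2 = 12·164 + 40·(-136) = -3472; w2·w2 = 12·12 + 40·40 = 1744
λ ≈ -3472/1744 = -1.991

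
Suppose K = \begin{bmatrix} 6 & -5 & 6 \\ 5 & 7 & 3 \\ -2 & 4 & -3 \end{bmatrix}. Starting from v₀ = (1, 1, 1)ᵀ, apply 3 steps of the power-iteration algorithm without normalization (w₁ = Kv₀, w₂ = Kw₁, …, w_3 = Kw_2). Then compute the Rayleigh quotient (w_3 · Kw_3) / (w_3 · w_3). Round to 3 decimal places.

w1 = Kv₀ = (6·1 + (-5)·1 + 6·1; 5·1 + 7·1 + 3·1; (-2)·1 + 4·1 + (-3)·1) = (7, 15, -1)
w2 = Kw1 = (6·7 + (-5)·15 + 6·(-1); 5·7 + 7·15 + 3·(-1); (-2)·7 + 4·15 + (-3)·(-1)) = (-39, 137, 49)
w3 = Kw2 = (-625, 911, 479)
Kw3 = (-5431, 4689, 3457)
w3·Kw3 = (-625)·(-5431) + 911·4689 + 479·3457 = 9321957; w3·w3 = (-625)·(-625) + 911·911 + 479·479 = 1449987
λ ≈ 9321957/1449987 = 6.429

6.429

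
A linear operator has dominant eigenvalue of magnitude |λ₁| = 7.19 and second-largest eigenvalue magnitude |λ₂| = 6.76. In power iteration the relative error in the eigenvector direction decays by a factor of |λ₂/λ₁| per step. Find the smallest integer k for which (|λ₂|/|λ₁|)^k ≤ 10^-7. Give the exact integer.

|λ₂/λ₁| = 6.76/7.19 = 0.94019
Need k ≥ ln(10^-7) / ln(0.94019) = -16.1181 / -0.0617 ≈ 261.368
Smallest integer k satisfying the bound: 262

262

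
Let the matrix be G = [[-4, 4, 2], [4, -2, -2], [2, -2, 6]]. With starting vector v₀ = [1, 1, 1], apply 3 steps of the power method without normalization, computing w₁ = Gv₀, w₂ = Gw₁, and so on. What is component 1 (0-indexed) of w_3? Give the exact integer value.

-56

w1 = Gv₀ = ((-4)·1 + 4·1 + 2·1; 4·1 + (-2)·1 + (-2)·1; 2·1 + (-2)·1 + 6·1) = (2, 0, 6)
w2 = Gw1 = ((-4)·2 + 4·0 + 2·6; 4·2 + (-2)·0 + (-2)·6; 2·2 + (-2)·0 + 6·6) = (4, -4, 40)
w3 = Gw2 = (48, -56, 256)
The requested component of w3 is -56.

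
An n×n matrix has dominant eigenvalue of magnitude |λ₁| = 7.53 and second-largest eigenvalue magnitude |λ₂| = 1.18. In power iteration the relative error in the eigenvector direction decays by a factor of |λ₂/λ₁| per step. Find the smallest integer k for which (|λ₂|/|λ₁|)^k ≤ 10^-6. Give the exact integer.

8

|λ₂/λ₁| = 1.18/7.53 = 0.15671
Need k ≥ ln(10^-6) / ln(0.15671) = -13.8155 / -1.8534 ≈ 7.454
Smallest integer k satisfying the bound: 8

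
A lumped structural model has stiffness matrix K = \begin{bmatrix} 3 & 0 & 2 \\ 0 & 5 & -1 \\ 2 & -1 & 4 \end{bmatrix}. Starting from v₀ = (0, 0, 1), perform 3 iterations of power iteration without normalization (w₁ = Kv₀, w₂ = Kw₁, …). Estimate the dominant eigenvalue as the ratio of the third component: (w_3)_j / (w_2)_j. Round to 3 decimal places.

λ ≈ 5.762

w1 = Kv₀ = (2, -1, 4)
w2 = Kw1 = (14, -9, 21)
w3 = Kw2 = (84, -66, 121)
Ratio at component: 121 / 21 = 5.762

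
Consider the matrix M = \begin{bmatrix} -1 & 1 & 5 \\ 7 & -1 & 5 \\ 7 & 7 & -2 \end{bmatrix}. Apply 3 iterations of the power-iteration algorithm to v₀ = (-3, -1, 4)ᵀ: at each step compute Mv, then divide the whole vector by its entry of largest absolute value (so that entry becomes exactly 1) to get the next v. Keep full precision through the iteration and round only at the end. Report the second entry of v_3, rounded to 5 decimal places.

0.12598

Mv0 = (22.000000, 0.000000, -36.000000); divide by -36.000000 → v1 = (-0.611111, 0.000000, 1.000000)
Mv1 = (5.611111, 0.722222, -6.277778); divide by -6.277778 → v2 = (-0.893805, -0.115044, 1.000000)
Mv2 = (5.778761, -1.141593, -9.061947); divide by -9.061947 → v3 = (-0.637695, 0.125977, 1.000000)
Requested entry of v3: -258/-2048 = 0.12598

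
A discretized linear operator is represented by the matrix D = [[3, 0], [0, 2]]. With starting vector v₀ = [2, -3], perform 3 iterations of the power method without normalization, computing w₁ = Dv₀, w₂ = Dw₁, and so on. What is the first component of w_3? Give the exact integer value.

w1 = Dv₀ = (3·2 + 0·(-3); 0·2 + 2·(-3)) = (6, -6)
w2 = Dw1 = (3·6 + 0·(-6); 0·6 + 2·(-6)) = (18, -12)
w3 = Dw2 = (54, -24)
The requested component of w3 is 54.

54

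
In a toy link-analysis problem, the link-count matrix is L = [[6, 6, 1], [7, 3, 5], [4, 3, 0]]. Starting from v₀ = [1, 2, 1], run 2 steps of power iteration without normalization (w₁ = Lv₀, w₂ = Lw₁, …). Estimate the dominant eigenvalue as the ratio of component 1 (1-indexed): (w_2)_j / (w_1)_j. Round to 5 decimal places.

w1 = Lv₀ = (6·1 + 6·2 + 1·1; 7·1 + 3·2 + 5·1; 4·1 + 3·2 + 0·1) = (19, 18, 10)
w2 = Lw1 = (6·19 + 6·18 + 1·10; 7·19 + 3·18 + 5·10; 4·19 + 3·18 + 0·10) = (232, 237, 130)
Ratio at component: 232 / 19 = 12.21053

12.21053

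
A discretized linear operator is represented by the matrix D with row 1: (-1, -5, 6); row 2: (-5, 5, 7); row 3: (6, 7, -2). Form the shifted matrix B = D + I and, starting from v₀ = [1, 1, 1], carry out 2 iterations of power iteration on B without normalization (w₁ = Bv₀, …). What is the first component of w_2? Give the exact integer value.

B = D + I has rows (0, -5, 6); (-5, 6, 7); (6, 7, -1)
w1 = Bv₀ = (1, 8, 12)
w2 = Bw1 = (32, 127, 50)
Requested component of w2: 32

32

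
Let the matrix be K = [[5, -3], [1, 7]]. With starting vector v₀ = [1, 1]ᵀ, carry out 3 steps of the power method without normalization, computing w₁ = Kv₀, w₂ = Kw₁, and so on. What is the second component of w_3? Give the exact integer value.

392

w1 = Kv₀ = (5·1 + (-3)·1; 1·1 + 7·1) = (2, 8)
w2 = Kw1 = (5·2 + (-3)·8; 1·2 + 7·8) = (-14, 58)
w3 = Kw2 = (-244, 392)
The requested component of w3 is 392.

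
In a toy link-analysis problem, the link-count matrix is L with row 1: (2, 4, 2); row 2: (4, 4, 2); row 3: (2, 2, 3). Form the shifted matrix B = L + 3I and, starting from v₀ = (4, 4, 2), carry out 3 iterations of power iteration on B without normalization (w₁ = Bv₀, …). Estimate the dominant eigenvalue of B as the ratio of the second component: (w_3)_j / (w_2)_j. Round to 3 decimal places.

11.493

B = L + 3I has rows (5, 4, 2); (4, 7, 2); (2, 2, 6)
w1 = Bv₀ = (40, 48, 28)
w2 = Bw1 = (448, 552, 344)
w3 = Bw2 = (5136, 6344, 4064)
Ratio: 6344/552 = 11.493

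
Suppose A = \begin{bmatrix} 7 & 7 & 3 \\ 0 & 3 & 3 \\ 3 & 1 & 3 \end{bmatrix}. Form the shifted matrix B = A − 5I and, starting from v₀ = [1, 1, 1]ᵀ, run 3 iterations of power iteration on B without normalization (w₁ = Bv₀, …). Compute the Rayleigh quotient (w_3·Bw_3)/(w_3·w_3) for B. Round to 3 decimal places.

B = A − 5I has rows (2, 7, 3); (0, -2, 3); (3, 1, -2)
w1 = Bv₀ = (2·1 + 7·1 + 3·1; 0·1 + (-2)·1 + 3·1; 3·1 + 1·1 + (-2)·1) = (12, 1, 2)
w2 = Bw1 = (2·12 + 7·1 + 3·2; 0·12 + (-2)·1 + 3·2; 3·12 + 1·1 + (-2)·2) = (37, 4, 33)
w3 = Bw2 = (201, 91, 49)
Bw3 = (1186, -35, 596)
w3·Bw3 = 264405; w3·w3 = 51083; μ ≈ 264405/51083 = 5.176

5.176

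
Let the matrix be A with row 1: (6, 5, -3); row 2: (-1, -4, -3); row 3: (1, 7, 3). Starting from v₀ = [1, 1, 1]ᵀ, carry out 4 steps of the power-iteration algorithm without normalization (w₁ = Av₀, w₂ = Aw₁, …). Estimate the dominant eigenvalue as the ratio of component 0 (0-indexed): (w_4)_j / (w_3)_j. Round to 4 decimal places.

w1 = Av₀ = (8, -8, 11)
w2 = Aw1 = (-25, -9, -15)
w3 = Aw2 = (-150, 106, -133)
w4 = Aw3 = (29, 125, 193)
Ratio at component: 29 / -150 = -0.1933

λ ≈ -0.1933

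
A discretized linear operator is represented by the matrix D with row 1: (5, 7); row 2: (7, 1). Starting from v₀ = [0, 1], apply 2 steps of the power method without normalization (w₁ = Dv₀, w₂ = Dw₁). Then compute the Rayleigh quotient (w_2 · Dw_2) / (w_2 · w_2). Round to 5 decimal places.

w1 = Dv₀ = (7, 1)
w2 = Dw1 = (42, 50)
Dw2 = (560, 344)
w2·Dw2 = 42·560 + 50·344 = 40720; w2·w2 = 42·42 + 50·50 = 4264
λ ≈ 40720/4264 = 9.54972

λ ≈ 9.54972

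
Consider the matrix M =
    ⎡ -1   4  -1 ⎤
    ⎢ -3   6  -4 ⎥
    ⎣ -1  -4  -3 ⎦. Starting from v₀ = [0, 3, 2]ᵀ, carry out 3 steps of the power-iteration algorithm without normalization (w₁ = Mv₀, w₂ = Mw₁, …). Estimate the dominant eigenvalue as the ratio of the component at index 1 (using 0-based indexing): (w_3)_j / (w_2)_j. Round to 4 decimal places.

w1 = Mv₀ = (10, 10, -18)
w2 = Mw1 = (48, 102, 4)
w3 = Mw2 = (356, 452, -468)
Ratio at component: 452 / 102 = 4.4314

λ ≈ 4.4314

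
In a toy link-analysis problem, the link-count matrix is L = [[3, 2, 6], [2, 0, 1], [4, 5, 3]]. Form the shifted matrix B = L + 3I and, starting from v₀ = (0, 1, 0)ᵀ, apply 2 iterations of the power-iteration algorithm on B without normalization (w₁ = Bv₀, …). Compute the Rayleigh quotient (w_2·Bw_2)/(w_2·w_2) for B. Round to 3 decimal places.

μ ≈ 12.189

B = L + 3I has rows (6, 2, 6); (2, 3, 1); (4, 5, 6)
w1 = Bv₀ = (6·0 + 2·1 + 6·0; 2·0 + 3·1 + 1·0; 4·0 + 5·1 + 6·0) = (2, 3, 5)
w2 = Bw1 = (6·2 + 2·3 + 6·5; 2·2 + 3·3 + 1·5; 4·2 + 5·3 + 6·5) = (48, 18, 53)
Bw2 = (642, 203, 600)
w2·Bw2 = 66270; w2·w2 = 5437; μ ≈ 66270/5437 = 12.189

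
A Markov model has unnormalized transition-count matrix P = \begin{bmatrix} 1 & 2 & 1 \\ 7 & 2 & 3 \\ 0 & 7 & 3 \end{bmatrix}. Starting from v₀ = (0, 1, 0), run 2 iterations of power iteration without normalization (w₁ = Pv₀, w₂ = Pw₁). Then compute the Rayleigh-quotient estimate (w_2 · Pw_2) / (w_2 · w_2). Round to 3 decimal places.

w1 = Pv₀ = (2, 2, 7)
w2 = Pw1 = (13, 39, 35)
Pw2 = (126, 274, 378)
w2·Pw2 = 13·126 + 39·274 + 35·378 = 25554; w2·w2 = 13·13 + 39·39 + 35·35 = 2915
λ ≈ 25554/2915 = 8.766

8.766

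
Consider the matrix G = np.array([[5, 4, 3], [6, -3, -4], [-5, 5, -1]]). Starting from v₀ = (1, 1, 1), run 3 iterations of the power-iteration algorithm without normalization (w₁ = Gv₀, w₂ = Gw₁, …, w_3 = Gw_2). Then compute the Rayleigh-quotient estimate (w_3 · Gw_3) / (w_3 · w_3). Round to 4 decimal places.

λ ≈ 5.3008

w1 = Gv₀ = (12, -1, -1)
w2 = Gw1 = (53, 79, -64)
w3 = Gw2 = (389, 337, 194)
Gw3 = (3875, 547, -454)
w3·Gw3 = 389·3875 + 337·547 + 194·(-454) = 1603638; w3·w3 = 389·389 + 337·337 + 194·194 = 302526
λ ≈ 1603638/302526 = 5.3008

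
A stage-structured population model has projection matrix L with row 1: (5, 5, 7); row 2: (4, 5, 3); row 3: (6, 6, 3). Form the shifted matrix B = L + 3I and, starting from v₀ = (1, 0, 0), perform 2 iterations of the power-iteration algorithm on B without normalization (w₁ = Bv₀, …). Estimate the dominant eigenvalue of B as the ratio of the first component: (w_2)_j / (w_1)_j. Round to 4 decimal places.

B = L + 3I has rows (8, 5, 7); (4, 8, 3); (6, 6, 6)
w1 = Bv₀ = (8·1 + 5·0 + 7·0; 4·1 + 8·0 + 3·0; 6·1 + 6·0 + 6·0) = (8, 4, 6)
w2 = Bw1 = (8·8 + 5·4 + 7·6; 4·8 + 8·4 + 3·6; 6·8 + 6·4 + 6·6) = (126, 82, 108)
Ratio: 126/8 = 15.7500

15.7500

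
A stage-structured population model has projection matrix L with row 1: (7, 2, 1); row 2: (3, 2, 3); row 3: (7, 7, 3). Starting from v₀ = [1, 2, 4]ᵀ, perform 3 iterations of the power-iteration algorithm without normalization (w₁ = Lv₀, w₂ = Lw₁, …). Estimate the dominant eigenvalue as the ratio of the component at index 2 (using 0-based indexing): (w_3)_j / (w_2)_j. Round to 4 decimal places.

w1 = Lv₀ = (7·1 + 2·2 + 1·4; 3·1 + 2·2 + 3·4; 7·1 + 7·2 + 3·4) = (15, 19, 33)
w2 = Lw1 = (7·15 + 2·19 + 1·33; 3·15 + 2·19 + 3·33; 7·15 + 7·19 + 3·33) = (176, 182, 337)
w3 = Lw2 = (1933, 1903, 3517)
Ratio at component: 3517 / 337 = 10.4362

10.4362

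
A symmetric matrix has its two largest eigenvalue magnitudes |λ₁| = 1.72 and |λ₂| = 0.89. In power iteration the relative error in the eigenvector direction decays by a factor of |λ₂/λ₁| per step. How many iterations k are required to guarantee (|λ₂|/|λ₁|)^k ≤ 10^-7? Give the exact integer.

|λ₂/λ₁| = 0.89/1.72 = 0.51744
Need k ≥ ln(10^-7) / ln(0.51744) = -16.1181 / -0.6589 ≈ 24.464
Smallest integer k satisfying the bound: 25

25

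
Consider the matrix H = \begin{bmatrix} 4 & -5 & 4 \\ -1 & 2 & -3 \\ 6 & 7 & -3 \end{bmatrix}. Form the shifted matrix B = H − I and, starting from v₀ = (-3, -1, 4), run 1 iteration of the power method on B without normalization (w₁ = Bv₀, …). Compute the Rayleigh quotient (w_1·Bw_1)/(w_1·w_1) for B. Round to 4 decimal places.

B = H − I has rows (3, -5, 4); (-1, 1, -3); (6, 7, -4)
w1 = Bv₀ = (12, -10, -41)
Bw1 = (-78, 101, 166)
w1·Bw1 = -8752; w1·w1 = 1925; μ ≈ -8752/1925 = -4.5465

-4.5465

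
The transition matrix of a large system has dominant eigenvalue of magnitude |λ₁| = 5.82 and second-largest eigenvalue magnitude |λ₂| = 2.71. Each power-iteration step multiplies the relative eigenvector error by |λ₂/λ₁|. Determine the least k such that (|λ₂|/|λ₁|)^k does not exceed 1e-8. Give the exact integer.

25

|λ₂/λ₁| = 2.71/5.82 = 0.46564
Need k ≥ ln(1e-8) / ln(0.46564) = -18.4207 / -0.7644 ≈ 24.100
Smallest integer k satisfying the bound: 25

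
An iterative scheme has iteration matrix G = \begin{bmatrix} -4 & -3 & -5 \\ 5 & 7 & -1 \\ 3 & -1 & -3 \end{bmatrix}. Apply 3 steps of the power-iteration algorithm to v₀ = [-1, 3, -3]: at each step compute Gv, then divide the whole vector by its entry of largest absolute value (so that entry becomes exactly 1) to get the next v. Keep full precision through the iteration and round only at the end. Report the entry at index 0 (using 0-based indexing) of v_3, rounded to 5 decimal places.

Gv0 = (10.000000, 19.000000, 3.000000); divide by 19.000000 → v1 = (0.526316, 1.000000, 0.157895)
Gv1 = (-5.894737, 9.473684, 0.105263); divide by 9.473684 → v2 = (-0.622222, 1.000000, 0.011111)
Gv2 = (-0.566667, 3.877778, -2.900000); divide by 3.877778 → v3 = (-0.146132, 1.000000, -0.747851)
Requested entry of v3: -102/698 = -0.14613

-0.14613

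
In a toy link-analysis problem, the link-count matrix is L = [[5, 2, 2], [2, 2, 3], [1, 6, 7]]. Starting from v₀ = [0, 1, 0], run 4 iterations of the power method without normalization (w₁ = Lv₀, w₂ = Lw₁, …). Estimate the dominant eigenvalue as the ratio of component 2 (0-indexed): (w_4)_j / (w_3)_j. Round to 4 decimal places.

w1 = Lv₀ = (5·0 + 2·1 + 2·0; 2·0 + 2·1 + 3·0; 1·0 + 6·1 + 7·0) = (2, 2, 6)
w2 = Lw1 = (5·2 + 2·2 + 2·6; 2·2 + 2·2 + 3·6; 1·2 + 6·2 + 7·6) = (26, 26, 56)
w3 = Lw2 = (294, 272, 574)
w4 = Lw3 = (3162, 2854, 5944)
Ratio at component: 5944 / 574 = 10.3554

10.3554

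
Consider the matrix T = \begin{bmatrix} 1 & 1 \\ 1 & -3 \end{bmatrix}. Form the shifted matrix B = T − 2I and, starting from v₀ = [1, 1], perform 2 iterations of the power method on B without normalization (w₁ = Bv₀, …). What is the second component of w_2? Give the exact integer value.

B = T − 2I has rows (-1, 1); (1, -5)
w1 = Bv₀ = ((-1)·1 + 1·1; 1·1 + (-5)·1) = (0, -4)
w2 = Bw1 = ((-1)·0 + 1·(-4); 1·0 + (-5)·(-4)) = (-4, 20)
Requested component of w2: 20

20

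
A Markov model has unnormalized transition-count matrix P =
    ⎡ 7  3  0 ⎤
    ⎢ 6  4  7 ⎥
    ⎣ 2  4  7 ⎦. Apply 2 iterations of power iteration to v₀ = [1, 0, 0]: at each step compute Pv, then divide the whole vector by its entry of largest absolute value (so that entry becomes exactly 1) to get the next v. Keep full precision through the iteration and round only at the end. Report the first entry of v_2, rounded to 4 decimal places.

Pv0 = (7.00000, 6.00000, 2.00000); divide by 7.00000 → v1 = (1.00000, 0.85714, 0.28571)
Pv1 = (9.57143, 11.42857, 7.42857); divide by 11.42857 → v2 = (0.83750, 1.00000, 0.65000)
Requested entry of v2: 67/80 = 0.8375

0.8375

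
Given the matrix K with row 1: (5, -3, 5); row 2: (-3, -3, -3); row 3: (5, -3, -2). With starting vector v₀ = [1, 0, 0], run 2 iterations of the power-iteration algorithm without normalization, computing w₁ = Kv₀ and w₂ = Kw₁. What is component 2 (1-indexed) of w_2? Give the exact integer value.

-21

w1 = Kv₀ = (5, -3, 5)
w2 = Kw1 = (59, -21, 24)
The requested component of w2 is -21.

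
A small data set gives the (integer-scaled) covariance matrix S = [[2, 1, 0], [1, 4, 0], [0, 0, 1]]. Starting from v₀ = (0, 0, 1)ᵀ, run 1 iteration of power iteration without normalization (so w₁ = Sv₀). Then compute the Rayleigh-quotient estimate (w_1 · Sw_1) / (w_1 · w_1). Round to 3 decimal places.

λ ≈ 1.000

w1 = Sv₀ = (2·0 + 1·0 + 0·1; 1·0 + 4·0 + 0·1; 0·0 + 0·0 + 1·1) = (0, 0, 1)
Sw1 = (0, 0, 1)
w1·Sw1 = 0·0 + 0·0 + 1·1 = 1; w1·w1 = 0·0 + 0·0 + 1·1 = 1
λ ≈ 1/1 = 1.000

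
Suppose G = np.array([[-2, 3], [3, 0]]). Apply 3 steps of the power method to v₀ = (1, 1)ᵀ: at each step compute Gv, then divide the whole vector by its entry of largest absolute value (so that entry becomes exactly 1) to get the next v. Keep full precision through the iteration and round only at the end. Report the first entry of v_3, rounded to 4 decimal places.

-0.2381

Gv0 = (1.00000, 3.00000); divide by 3.00000 → v1 = (0.33333, 1.00000)
Gv1 = (2.33333, 1.00000); divide by 2.33333 → v2 = (1.00000, 0.42857)
Gv2 = (-0.71429, 3.00000); divide by 3.00000 → v3 = (-0.23810, 1.00000)
Requested entry of v3: -5/21 = -0.2381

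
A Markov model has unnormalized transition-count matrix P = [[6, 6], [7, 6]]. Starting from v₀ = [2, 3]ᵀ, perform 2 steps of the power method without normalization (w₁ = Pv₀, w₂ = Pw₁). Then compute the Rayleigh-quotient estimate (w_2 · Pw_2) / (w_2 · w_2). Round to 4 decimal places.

12.4805

w1 = Pv₀ = (6·2 + 6·3; 7·2 + 6·3) = (30, 32)
w2 = Pw1 = (6·30 + 6·32; 7·30 + 6·32) = (372, 402)
Pw2 = (4644, 5016)
w2·Pw2 = 372·4644 + 402·5016 = 3744000; w2·w2 = 372·372 + 402·402 = 299988
λ ≈ 3744000/299988 = 12.4805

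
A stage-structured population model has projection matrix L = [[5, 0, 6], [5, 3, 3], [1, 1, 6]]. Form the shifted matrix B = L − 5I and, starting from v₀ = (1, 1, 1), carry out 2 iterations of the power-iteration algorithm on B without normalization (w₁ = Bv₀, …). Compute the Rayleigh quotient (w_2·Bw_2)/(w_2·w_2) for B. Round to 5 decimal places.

B = L − 5I has rows (0, 0, 6); (5, -2, 3); (1, 1, 1)
w1 = Bv₀ = (6, 6, 3)
w2 = Bw1 = (18, 27, 15)
Bw2 = (90, 81, 60)
w2·Bw2 = 4707; w2·w2 = 1278; μ ≈ 4707/1278 = 3.68310

μ ≈ 3.68310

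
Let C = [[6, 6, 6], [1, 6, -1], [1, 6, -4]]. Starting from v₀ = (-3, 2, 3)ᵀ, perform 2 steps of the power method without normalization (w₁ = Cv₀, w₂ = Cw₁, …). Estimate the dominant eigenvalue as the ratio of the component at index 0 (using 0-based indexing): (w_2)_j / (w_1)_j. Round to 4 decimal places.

w1 = Cv₀ = (6·(-3) + 6·2 + 6·3; 1·(-3) + 6·2 + (-1)·3; 1·(-3) + 6·2 + (-4)·3) = (12, 6, -3)
w2 = Cw1 = (6·12 + 6·6 + 6·(-3); 1·12 + 6·6 + (-1)·(-3); 1·12 + 6·6 + (-4)·(-3)) = (90, 51, 60)
Ratio at component: 90 / 12 = 7.5000

λ ≈ 7.5000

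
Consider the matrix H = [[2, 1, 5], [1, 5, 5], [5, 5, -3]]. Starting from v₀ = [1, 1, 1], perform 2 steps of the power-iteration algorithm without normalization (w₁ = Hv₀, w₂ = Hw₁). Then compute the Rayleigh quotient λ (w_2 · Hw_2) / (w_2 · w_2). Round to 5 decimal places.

w1 = Hv₀ = (2·1 + 1·1 + 5·1; 1·1 + 5·1 + 5·1; 5·1 + 5·1 + (-3)·1) = (8, 11, 7)
w2 = Hw1 = (2·8 + 1·11 + 5·7; 1·8 + 5·11 + 5·7; 5·8 + 5·11 + (-3)·7) = (62, 98, 74)
Hw2 = (592, 922, 578)
w2·Hw2 = 62·592 + 98·922 + 74·578 = 169832; w2·w2 = 62·62 + 98·98 + 74·74 = 18924
λ ≈ 169832/18924 = 8.97442

8.97442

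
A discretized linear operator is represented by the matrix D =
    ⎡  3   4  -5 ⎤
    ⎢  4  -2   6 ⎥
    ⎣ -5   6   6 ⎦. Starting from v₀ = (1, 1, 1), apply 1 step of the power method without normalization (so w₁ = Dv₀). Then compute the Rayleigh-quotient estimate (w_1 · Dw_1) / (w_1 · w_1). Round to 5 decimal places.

λ ≈ 7.16239

w1 = Dv₀ = (3·1 + 4·1 + (-5)·1; 4·1 + (-2)·1 + 6·1; (-5)·1 + 6·1 + 6·1) = (2, 8, 7)
Dw1 = (3, 34, 80)
w1·Dw1 = 2·3 + 8·34 + 7·80 = 838; w1·w1 = 2·2 + 8·8 + 7·7 = 117
λ ≈ 838/117 = 7.16239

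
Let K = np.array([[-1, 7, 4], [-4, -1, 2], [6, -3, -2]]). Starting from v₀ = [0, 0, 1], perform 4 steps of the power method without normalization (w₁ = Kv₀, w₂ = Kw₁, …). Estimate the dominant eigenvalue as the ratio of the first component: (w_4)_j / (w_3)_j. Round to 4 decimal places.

-8.9706

w1 = Kv₀ = ((-1)·0 + 7·0 + 4·1; (-4)·0 + (-1)·0 + 2·1; 6·0 + (-3)·0 + (-2)·1) = (4, 2, -2)
w2 = Kw1 = ((-1)·4 + 7·2 + 4·(-2); (-4)·4 + (-1)·2 + 2·(-2); 6·4 + (-3)·2 + (-2)·(-2)) = (2, -22, 22)
w3 = Kw2 = (-68, 58, 34)
w4 = Kw3 = (610, 282, -650)
Ratio at component: 610 / -68 = -8.9706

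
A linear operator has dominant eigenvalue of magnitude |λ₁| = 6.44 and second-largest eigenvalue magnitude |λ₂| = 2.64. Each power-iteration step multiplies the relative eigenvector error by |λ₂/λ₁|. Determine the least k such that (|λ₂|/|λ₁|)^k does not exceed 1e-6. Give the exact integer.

16

|λ₂/λ₁| = 2.64/6.44 = 0.40994
Need k ≥ ln(1e-6) / ln(0.40994) = -13.8155 / -0.8917 ≈ 15.493
Smallest integer k satisfying the bound: 16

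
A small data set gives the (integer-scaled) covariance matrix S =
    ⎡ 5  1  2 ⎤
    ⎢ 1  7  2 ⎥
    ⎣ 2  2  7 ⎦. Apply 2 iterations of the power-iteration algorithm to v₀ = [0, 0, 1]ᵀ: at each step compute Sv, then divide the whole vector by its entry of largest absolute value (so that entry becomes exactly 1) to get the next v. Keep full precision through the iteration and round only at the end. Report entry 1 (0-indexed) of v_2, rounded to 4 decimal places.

Sv0 = (2.00000, 2.00000, 7.00000); divide by 7.00000 → v1 = (0.28571, 0.28571, 1.00000)
Sv1 = (3.71429, 4.28571, 8.14286); divide by 8.14286 → v2 = (0.45614, 0.52632, 1.00000)
Requested entry of v2: 30/57 = 0.5263

0.5263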